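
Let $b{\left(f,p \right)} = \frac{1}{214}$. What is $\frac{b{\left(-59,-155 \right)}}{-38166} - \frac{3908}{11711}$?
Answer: $- \frac{31918695503}{95649873564} \approx -0.3337$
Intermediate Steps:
$b{\left(f,p \right)} = \frac{1}{214}$
$\frac{b{\left(-59,-155 \right)}}{-38166} - \frac{3908}{11711} = \frac{1}{214 \left(-38166\right)} - \frac{3908}{11711} = \frac{1}{214} \left(- \frac{1}{38166}\right) - \frac{3908}{11711} = - \frac{1}{8167524} - \frac{3908}{11711} = - \frac{31918695503}{95649873564}$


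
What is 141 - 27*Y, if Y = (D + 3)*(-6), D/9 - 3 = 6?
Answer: 13749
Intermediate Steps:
D = 81 (D = 27 + 9*6 = 27 + 54 = 81)
Y = -504 (Y = (81 + 3)*(-6) = 84*(-6) = -504)
141 - 27*Y = 141 - 27*(-504) = 141 + 13608 = 13749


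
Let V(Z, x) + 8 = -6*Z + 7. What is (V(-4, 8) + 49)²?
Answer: 5184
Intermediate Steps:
V(Z, x) = -1 - 6*Z (V(Z, x) = -8 + (-6*Z + 7) = -8 + (7 - 6*Z) = -1 - 6*Z)
(V(-4, 8) + 49)² = ((-1 - 6*(-4)) + 49)² = ((-1 + 24) + 49)² = (23 + 49)² = 72² = 5184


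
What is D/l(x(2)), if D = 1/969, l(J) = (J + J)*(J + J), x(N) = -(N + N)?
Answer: 1/62016 ≈ 1.6125e-5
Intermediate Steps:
x(N) = -2*N
l(J) = 4*J² (l(J) = (2*J)*(2*J) = 4*J²)
D = 1/969 ≈ 0.0010320
D/l(x(2)) = 1/(969*((4*(-2*2)²))) = 1/(969*((4*(-4)²))) = 1/(969*((4*16))) = (1/969)/64 = (1/969)*(1/64) = 1/62016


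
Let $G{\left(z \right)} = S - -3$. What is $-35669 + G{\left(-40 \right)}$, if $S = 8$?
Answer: $-35658$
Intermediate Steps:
$G{\left(z \right)} = 11$ ($G{\left(z \right)} = 8 - -3 = 8 + 3 = 11$)
$-35669 + G{\left(-40 \right)} = -35669 + 11 = -35658$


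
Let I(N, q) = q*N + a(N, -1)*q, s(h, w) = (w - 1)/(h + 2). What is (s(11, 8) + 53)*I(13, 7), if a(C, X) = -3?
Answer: 48720/13 ≈ 3747.7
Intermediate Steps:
s(h, w) = (-1 + w)/(2 + h)
I(N, q) = -3*q + N*q (I(N, q) = q*N - 3*q = N*q - 3*q = -3*q + N*q)
(s(11, 8) + 53)*I(13, 7) = ((-1 + 8)/(2 + 11) + 53)*(7*(-3 + 13)) = (7/13 + 53)*(7*10) = ((1/13)*7 + 53)*70 = (7/13 + 53)*70 = (696/13)*70 = 48720/13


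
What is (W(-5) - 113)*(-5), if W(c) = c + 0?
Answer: 590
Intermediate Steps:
W(c) = c
(W(-5) - 113)*(-5) = (-5 - 113)*(-5) = -118*(-5) = 590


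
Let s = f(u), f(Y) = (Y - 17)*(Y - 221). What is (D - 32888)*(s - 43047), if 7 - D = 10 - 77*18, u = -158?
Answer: -733373390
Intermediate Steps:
D = 1383 (D = 7 - (10 - 77*18) = 7 - (10 - 1386) = 7 - 1*(-1376) = 7 + 1376 = 1383)
f(Y) = (-221 + Y)*(-17 + Y) (f(Y) = (-17 + Y)*(-221 + Y) = (-221 + Y)*(-17 + Y))
s = 66325 (s = 3757 + (-158)**2 - 238*(-158) = 3757 + 24964 + 37604 = 66325)
(D - 32888)*(s - 43047) = (1383 - 32888)*(66325 - 43047) = -31505*23278 = -733373390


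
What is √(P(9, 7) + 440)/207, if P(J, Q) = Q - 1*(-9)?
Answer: 2*√114/207 ≈ 0.10316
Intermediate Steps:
P(J, Q) = 9 + Q (P(J, Q) = Q + 9 = 9 + Q)
√(P(9, 7) + 440)/207 = √((9 + 7) + 440)/207 = √(16 + 440)*(1/207) = √456*(1/207) = (2*√114)*(1/207) = 2*√114/207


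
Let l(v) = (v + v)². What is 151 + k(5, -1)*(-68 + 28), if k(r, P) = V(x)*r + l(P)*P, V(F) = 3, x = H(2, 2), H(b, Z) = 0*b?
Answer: -289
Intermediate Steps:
H(b, Z) = 0
x = 0
l(v) = 4*v² (l(v) = (2*v)² = 4*v²)
k(r, P) = 3*r + 4*P³ (k(r, P) = 3*r + (4*P²)*P = 3*r + 4*P³)
151 + k(5, -1)*(-68 + 28) = 151 + (3*5 + 4*(-1)³)*(-68 + 28) = 151 + (15 + 4*(-1))*(-40) = 151 + (15 - 4)*(-40) = 151 + 11*(-40) = 151 - 440 = -289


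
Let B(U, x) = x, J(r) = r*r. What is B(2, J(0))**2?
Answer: 0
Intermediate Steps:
J(r) = r**2
B(2, J(0))**2 = (0**2)**2 = 0**2 = 0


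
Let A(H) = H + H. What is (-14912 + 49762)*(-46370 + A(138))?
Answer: -1606375900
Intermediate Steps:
A(H) = 2*H
(-14912 + 49762)*(-46370 + A(138)) = (-14912 + 49762)*(-46370 + 2*138) = 34850*(-46370 + 276) = 34850*(-46094) = -1606375900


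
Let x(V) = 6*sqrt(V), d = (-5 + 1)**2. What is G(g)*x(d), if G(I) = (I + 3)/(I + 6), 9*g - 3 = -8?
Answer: 528/49 ≈ 10.776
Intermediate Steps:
g = -5/9 (g = 1/3 + (1/9)*(-8) = 1/3 - 8/9 = -5/9 ≈ -0.55556)
G(I) = (3 + I)/(6 + I)
d = 16 (d = (-4)**2 = 16)
G(g)*x(d) = ((3 - 5/9)/(6 - 5/9))*(6*sqrt(16)) = ((22/9)/(49/9))*(6*4) = ((9/49)*(22/9))*24 = (22/49)*24 = 528/49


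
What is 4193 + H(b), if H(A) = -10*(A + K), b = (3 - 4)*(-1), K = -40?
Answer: 4583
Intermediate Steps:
b = 1 (b = -1*(-1) = 1)
H(A) = 400 - 10*A (H(A) = -10*(A - 40) = -10*(-40 + A) = 400 - 10*A)
4193 + H(b) = 4193 + (400 - 10*1) = 4193 + (400 - 10) = 4193 + 390 = 4583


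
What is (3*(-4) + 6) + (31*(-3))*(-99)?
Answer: 9201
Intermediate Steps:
(3*(-4) + 6) + (31*(-3))*(-99) = (-12 + 6) - 93*(-99) = -6 + 9207 = 9201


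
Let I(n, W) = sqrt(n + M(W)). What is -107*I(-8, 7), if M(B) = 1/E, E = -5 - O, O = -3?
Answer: -107*I*sqrt(34)/2 ≈ -311.96*I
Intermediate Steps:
E = -2 (E = -5 - 1*(-3) = -5 + 3 = -2)
M(B) = -1/2 (M(B) = 1/(-2) = -1/2)
I(n, W) = sqrt(-1/2 + n) (I(n, W) = sqrt(n - 1/2) = sqrt(-1/2 + n))
-107*I(-8, 7) = -107*sqrt(-2 + 4*(-8))/2 = -107*sqrt(-2 - 32)/2 = -107*sqrt(-34)/2 = -107*I*sqrt(34)/2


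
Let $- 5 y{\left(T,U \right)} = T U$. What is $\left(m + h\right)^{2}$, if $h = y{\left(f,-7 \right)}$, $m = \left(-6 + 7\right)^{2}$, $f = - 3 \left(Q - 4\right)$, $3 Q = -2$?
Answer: $\frac{10609}{25} \approx 424.36$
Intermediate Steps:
$Q = - \frac{2}{3}$ ($Q = \frac{1}{3} \left(-2\right) = - \frac{2}{3} \approx -0.66667$)
$f = 14$ ($f = - 3 \left(- \frac{2}{3} - 4\right) = \left(-3\right) \left(- \frac{14}{3}\right) = 14$)
$y{\left(T,U \right)} = - \frac{T U}{5}$
$m = 1$ ($m = 1^{2} = 1$)
$h = \frac{98}{5}$ ($h = \left(- \frac{1}{5}\right) 14 \left(-7\right) = \frac{98}{5} \approx 19.6$)
$\left(m + h\right)^{2} = \left(1 + \frac{98}{5}\right)^{2} = \left(\frac{103}{5}\right)^{2} = \frac{10609}{25}$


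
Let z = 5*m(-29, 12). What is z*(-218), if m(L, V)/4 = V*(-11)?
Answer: 575520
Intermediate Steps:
m(L, V) = -44*V (m(L, V) = 4*(V*(-11)) = 4*(-11*V) = -44*V)
z = -2640 (z = 5*(-44*12) = 5*(-528) = -2640)
z*(-218) = -2640*(-218) = 575520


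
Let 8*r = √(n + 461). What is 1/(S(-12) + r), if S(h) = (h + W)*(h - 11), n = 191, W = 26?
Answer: -5152/1658781 - 4*√163/1658781 ≈ -0.0031367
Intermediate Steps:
S(h) = (-11 + h)*(26 + h) (S(h) = (h + 26)*(h - 11) = (26 + h)*(-11 + h) = (-11 + h)*(26 + h))
r = √163/4 (r = √(191 + 461)/8 = √652/8 = (2*√163)/8 = √163/4 ≈ 3.1918)
1/(S(-12) + r) = 1/((-286 + (-12)² + 15*(-12)) + √163/4) = 1/((-286 + 144 - 180) + √163/4) = 1/(-322 + √163/4)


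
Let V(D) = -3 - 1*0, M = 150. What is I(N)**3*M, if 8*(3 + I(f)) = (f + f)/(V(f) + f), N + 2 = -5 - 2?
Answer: -6834375/2048 ≈ -3337.1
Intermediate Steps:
V(D) = -3 (V(D) = -3 + 0 = -3)
N = -9 (N = -2 + (-5 - 2) = -2 - 7 = -9)
I(f) = -3 + f/(4*(-3 + f)) (I(f) = -3 + ((f + f)/(-3 + f))/8 = -3 + ((2*f)/(-3 + f))/8 = -3 + (2*f/(-3 + f))/8 = -3 + f/(4*(-3 + f)))
I(N)**3*M = ((36 - 11*(-9))/(4*(-3 - 9)))**3*150 = ((1/4)*(36 + 99)/(-12))**3*150 = ((1/4)*(-1/12)*135)**3*150 = (-45/16)**3*150 = -91125/4096*150 = -6834375/2048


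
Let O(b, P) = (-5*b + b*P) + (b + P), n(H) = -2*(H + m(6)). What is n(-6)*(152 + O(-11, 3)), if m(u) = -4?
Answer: 3320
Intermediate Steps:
n(H) = 8 - 2*H (n(H) = -2*(H - 4) = -2*(-4 + H) = 8 - 2*H)
O(b, P) = P - 4*b + P*b (O(b, P) = (-5*b + P*b) + (P + b) = P - 4*b + P*b)
n(-6)*(152 + O(-11, 3)) = (8 - 2*(-6))*(152 + (3 - 4*(-11) + 3*(-11))) = (8 + 12)*(152 + (3 + 44 - 33)) = 20*(152 + 14) = 20*166 = 3320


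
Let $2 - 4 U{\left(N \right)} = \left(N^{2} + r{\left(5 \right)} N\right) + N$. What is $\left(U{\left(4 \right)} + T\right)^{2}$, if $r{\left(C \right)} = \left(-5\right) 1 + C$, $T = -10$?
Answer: $\frac{841}{4} \approx 210.25$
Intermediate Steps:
$r{\left(C \right)} = -5 + C$
$U{\left(N \right)} = \frac{1}{2} - \frac{N}{4} - \frac{N^{2}}{4}$ ($U{\left(N \right)} = \frac{1}{2} - \frac{\left(N^{2} + \left(-5 + 5\right) N\right) + N}{4} = \frac{1}{2} - \frac{\left(N^{2} + 0 N\right) + N}{4} = \frac{1}{2} - \frac{\left(N^{2} + 0\right) + N}{4} = \frac{1}{2} - \frac{N^{2} + N}{4} = \frac{1}{2} - \frac{N + N^{2}}{4} = \frac{1}{2} - \left(\frac{N}{4} + \frac{N^{2}}{4}\right) = \frac{1}{2} - \frac{N}{4} - \frac{N^{2}}{4}$)
$\left(U{\left(4 \right)} + T\right)^{2} = \left(\left(\frac{1}{2} - 1 - \frac{4^{2}}{4}\right) - 10\right)^{2} = \left(\left(\frac{1}{2} - 1 - 4\right) - 10\right)^{2} = \left(- \frac{9}{2} - 10\right)^{2} = \left(- \frac{29}{2}\right)^{2} = \frac{841}{4}$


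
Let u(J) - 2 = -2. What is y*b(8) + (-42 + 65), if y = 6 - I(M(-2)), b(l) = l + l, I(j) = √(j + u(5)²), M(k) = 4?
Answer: 87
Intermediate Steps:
u(J) = 0 (u(J) = 2 - 2 = 0)
I(j) = √j (I(j) = √(j + 0²) = √(j + 0) = √j)
b(l) = 2*l
y = 4 (y = 6 - √4 = 6 - 1*2 = 6 - 2 = 4)
y*b(8) + (-42 + 65) = 4*(2*8) + (-42 + 65) = 4*16 + 23 = 64 + 23 = 87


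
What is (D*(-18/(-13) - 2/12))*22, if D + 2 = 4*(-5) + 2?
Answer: -20900/39 ≈ -535.90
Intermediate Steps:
D = -20 (D = -2 + (4*(-5) + 2) = -2 + (-20 + 2) = -2 - 18 = -20)
(D*(-18/(-13) - 2/12))*22 = -20*(-18/(-13) - 2/12)*22 = -20*(-18*(-1/13) - 2*1/12)*22 = -20*(18/13 - 1/6)*22 = -20*95/78*22 = -950/39*22 = -20900/39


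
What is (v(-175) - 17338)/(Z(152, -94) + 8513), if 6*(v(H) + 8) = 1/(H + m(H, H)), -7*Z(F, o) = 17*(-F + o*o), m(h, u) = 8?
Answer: 121664851/88213074 ≈ 1.3792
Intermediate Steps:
Z(F, o) = -17*o**2/7 + 17*F/7 (Z(F, o) = -17*(-F + o*o)/7 = -17*(-F + o**2)/7 = -17*(o**2 - F)/7 = -(-17*F + 17*o**2)/7 = -17*o**2/7 + 17*F/7)
v(H) = -8 + 1/(6*(8 + H)) (v(H) = -8 + 1/(6*(H + 8)) = -8 + 1/(6*(8 + H)))
(v(-175) - 17338)/(Z(152, -94) + 8513) = ((-383 - 48*(-175))/(6*(8 - 175)) - 17338)/((-17/7*(-94)**2 + (17/7)*152) + 8513) = ((1/6)*(-383 + 8400)/(-167) - 17338)/((-17/7*8836 + 2584/7) + 8513) = ((1/6)*(-1/167)*8017 - 17338)/((-150212/7 + 2584/7) + 8513) = (-8017/1002 - 17338)/(-147628/7 + 8513) = -17380693/(1002*(-88037/7)) = -17380693/1002*(-7/88037) = 121664851/88213074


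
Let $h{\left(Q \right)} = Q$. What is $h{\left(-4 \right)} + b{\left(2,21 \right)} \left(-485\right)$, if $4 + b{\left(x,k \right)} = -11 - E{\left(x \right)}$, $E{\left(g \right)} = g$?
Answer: $8241$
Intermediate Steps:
$b{\left(x,k \right)} = -15 - x$ ($b{\left(x,k \right)} = -4 - \left(11 + x\right) = -15 - x$)
$h{\left(-4 \right)} + b{\left(2,21 \right)} \left(-485\right) = -4 + \left(-15 - 2\right) \left(-485\right) = -4 - -8245 = -4 + 8245 = 8241$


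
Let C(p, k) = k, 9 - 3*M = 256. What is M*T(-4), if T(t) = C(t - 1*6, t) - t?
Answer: 0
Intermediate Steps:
M = -247/3 (M = 3 - ⅓*256 = 3 - 256/3 = -247/3 ≈ -82.333)
T(t) = 0 (T(t) = t - t = 0)
M*T(-4) = -247/3*0 = 0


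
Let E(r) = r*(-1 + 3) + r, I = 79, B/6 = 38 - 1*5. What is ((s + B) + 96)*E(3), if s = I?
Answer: 3357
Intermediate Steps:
B = 198 (B = 6*(38 - 1*5) = 6*(38 - 5) = 6*33 = 198)
s = 79
E(r) = 3*r (E(r) = r*2 + r = 2*r + r = 3*r)
((s + B) + 96)*E(3) = ((79 + 198) + 96)*(3*3) = (277 + 96)*9 = 373*9 = 3357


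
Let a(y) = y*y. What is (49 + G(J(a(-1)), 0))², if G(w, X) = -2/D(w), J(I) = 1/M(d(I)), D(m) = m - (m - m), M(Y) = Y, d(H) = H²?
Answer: 2209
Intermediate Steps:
a(y) = y²
D(m) = m (D(m) = m - 1*0 = m + 0 = m)
J(I) = I⁻² (J(I) = 1/(I²) = I⁻²)
G(w, X) = -2/w
(49 + G(J(a(-1)), 0))² = (49 - 2/(((-1)²)⁻²))² = (49 - 2/(1⁻²))² = (49 - 2/1)² = (49 - 2*1)² = (49 - 2)² = 47² = 2209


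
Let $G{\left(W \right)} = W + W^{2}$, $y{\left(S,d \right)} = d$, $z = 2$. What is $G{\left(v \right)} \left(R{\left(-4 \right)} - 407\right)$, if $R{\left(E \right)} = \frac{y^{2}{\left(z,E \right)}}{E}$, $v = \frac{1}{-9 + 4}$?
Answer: $\frac{1644}{25} \approx 65.76$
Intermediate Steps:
$v = - \frac{1}{5}$ ($v = \frac{1}{-5} = - \frac{1}{5} \approx -0.2$)
$R{\left(E \right)} = E$ ($R{\left(E \right)} = \frac{E^{2}}{E} = E$)
$G{\left(v \right)} \left(R{\left(-4 \right)} - 407\right) = - \frac{1 - \frac{1}{5}}{5} \left(-4 - 407\right) = \left(- \frac{1}{5}\right) \frac{4}{5} \left(-411\right) = \left(- \frac{4}{25}\right) \left(-411\right) = \frac{1644}{25}$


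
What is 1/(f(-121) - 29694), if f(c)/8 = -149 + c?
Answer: -1/31854 ≈ -3.1393e-5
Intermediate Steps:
f(c) = -1192 + 8*c (f(c) = 8*(-149 + c) = -1192 + 8*c)
1/(f(-121) - 29694) = 1/((-1192 + 8*(-121)) - 29694) = 1/((-1192 - 968) - 29694) = 1/(-2160 - 29694) = 1/(-31854) = -1/31854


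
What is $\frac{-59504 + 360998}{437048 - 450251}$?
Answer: $- \frac{100498}{4401} \approx -22.835$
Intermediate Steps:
$\frac{-59504 + 360998}{437048 - 450251} = \frac{301494}{-13203} = 301494 \left(- \frac{1}{13203}\right) = - \frac{100498}{4401}$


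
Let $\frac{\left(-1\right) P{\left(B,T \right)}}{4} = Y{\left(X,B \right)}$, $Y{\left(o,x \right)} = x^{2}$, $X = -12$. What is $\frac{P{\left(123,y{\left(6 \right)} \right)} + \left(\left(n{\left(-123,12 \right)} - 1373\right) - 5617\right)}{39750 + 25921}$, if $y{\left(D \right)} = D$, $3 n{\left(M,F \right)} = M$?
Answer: $- \frac{67547}{65671} \approx -1.0286$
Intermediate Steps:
$n{\left(M,F \right)} = \frac{M}{3}$
$P{\left(B,T \right)} = - 4 B^{2}$
$\frac{P{\left(123,y{\left(6 \right)} \right)} + \left(\left(n{\left(-123,12 \right)} - 1373\right) - 5617\right)}{39750 + 25921} = \frac{- 4 \cdot 123^{2} + \left(\left(\frac{1}{3} \left(-123\right) - 1373\right) - 5617\right)}{39750 + 25921} = \frac{\left(-4\right) 15129 - 7031}{65671} = \left(-60516 - 7031\right) \frac{1}{65671} = \left(-67547\right) \frac{1}{65671} = - \frac{67547}{65671}$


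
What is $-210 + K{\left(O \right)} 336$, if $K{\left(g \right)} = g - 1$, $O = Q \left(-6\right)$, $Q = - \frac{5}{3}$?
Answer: $2814$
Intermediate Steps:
$Q = - \frac{5}{3}$ ($Q = \left(-5\right) \frac{1}{3} = - \frac{5}{3} \approx -1.6667$)
$O = 10$ ($O = \left(- \frac{5}{3}\right) \left(-6\right) = 10$)
$K{\left(g \right)} = -1 + g$ ($K{\left(g \right)} = g - 1 = -1 + g$)
$-210 + K{\left(O \right)} 336 = -210 + \left(-1 + 10\right) 336 = -210 + 9 \cdot 336 = -210 + 3024 = 2814$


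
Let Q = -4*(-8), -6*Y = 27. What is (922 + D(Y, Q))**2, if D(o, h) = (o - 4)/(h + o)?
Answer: 2569780249/3025 ≈ 8.4951e+5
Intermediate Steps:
Y = -9/2 (Y = -1/6*27 = -9/2 ≈ -4.5000)
Q = 32
D(o, h) = (-4 + o)/(h + o)
(922 + D(Y, Q))**2 = (922 + (-4 - 9/2)/(32 - 9/2))**2 = (922 - 17/2/(55/2))**2 = (922 + (2/55)*(-17/2))**2 = (922 - 17/55)**2 = (50693/55)**2 = 2569780249/3025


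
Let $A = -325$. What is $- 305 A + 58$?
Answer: $99183$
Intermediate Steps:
$- 305 A + 58 = \left(-305\right) \left(-325\right) + 58 = 99125 + 58 = 99183$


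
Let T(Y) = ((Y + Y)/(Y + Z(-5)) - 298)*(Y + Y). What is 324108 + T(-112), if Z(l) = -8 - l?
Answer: 44898724/115 ≈ 3.9042e+5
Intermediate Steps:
T(Y) = 2*Y*(-298 + 2*Y/(-3 + Y)) (T(Y) = ((Y + Y)/(Y + (-8 - 1*(-5))) - 298)*(Y + Y) = ((2*Y)/(Y + (-8 + 5)) - 298)*(2*Y) = ((2*Y)/(Y - 3) - 298)*(2*Y) = ((2*Y)/(-3 + Y) - 298)*(2*Y) = (2*Y/(-3 + Y) - 298)*(2*Y) = (-298 + 2*Y/(-3 + Y))*(2*Y) = 2*Y*(-298 + 2*Y/(-3 + Y)))
324108 + T(-112) = 324108 + 4*(-112)*(447 - 148*(-112))/(-3 - 112) = 324108 + 4*(-112)*(447 + 16576)/(-115) = 324108 + 4*(-112)*(-1/115)*17023 = 324108 + 7626304/115 = 44898724/115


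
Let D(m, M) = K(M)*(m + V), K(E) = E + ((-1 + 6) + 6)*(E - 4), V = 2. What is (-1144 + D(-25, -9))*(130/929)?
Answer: 305760/929 ≈ 329.13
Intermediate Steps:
K(E) = -44 + 12*E (K(E) = E + (5 + 6)*(-4 + E) = E + 11*(-4 + E) = E + (-44 + 11*E) = -44 + 12*E)
D(m, M) = (-44 + 12*M)*(2 + m) (D(m, M) = (-44 + 12*M)*(m + 2) = (-44 + 12*M)*(2 + m))
(-1144 + D(-25, -9))*(130/929) = (-1144 + 4*(-11 + 3*(-9))*(2 - 25))*(130/929) = (-1144 + 4*(-11 - 27)*(-23))*(130*(1/929)) = (-1144 + 4*(-38)*(-23))*(130/929) = (-1144 + 3496)*(130/929) = 2352*(130/929) = 305760/929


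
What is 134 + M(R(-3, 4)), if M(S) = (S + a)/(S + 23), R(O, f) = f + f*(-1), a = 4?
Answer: 3086/23 ≈ 134.17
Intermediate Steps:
R(O, f) = 0 (R(O, f) = f - f = 0)
M(S) = (4 + S)/(23 + S) (M(S) = (S + 4)/(S + 23) = (4 + S)/(23 + S))
134 + M(R(-3, 4)) = 134 + (4 + 0)/(23 + 0) = 134 + 4/23 = 3086/23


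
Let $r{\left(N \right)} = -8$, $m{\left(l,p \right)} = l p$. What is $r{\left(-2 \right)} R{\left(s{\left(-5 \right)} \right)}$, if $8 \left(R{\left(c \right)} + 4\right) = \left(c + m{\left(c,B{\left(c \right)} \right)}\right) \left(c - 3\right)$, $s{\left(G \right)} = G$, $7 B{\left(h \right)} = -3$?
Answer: $\frac{64}{7} \approx 9.1429$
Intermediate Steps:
$B{\left(h \right)} = - \frac{3}{7}$ ($B{\left(h \right)} = \frac{1}{7} \left(-3\right) = - \frac{3}{7}$)
$R{\left(c \right)} = -4 + \frac{c \left(-3 + c\right)}{14}$ ($R{\left(c \right)} = -4 + \frac{\left(c + c \left(- \frac{3}{7}\right)\right) \left(c - 3\right)}{8} = -4 + \frac{\left(c - \frac{3 c}{7}\right) \left(-3 + c\right)}{8} = -4 + \frac{\frac{4 c}{7} \left(-3 + c\right)}{8} = -4 + \frac{\frac{4}{7} c \left(-3 + c\right)}{8} = -4 + \frac{c \left(-3 + c\right)}{14}$)
$r{\left(-2 \right)} R{\left(s{\left(-5 \right)} \right)} = - 8 \left(-4 - - \frac{15}{14} + \frac{\left(-5\right)^{2}}{14}\right) = - 8 \left(-4 + \frac{15}{14} + \frac{1}{14} \cdot 25\right) = - 8 \left(-4 + \frac{15}{14} + \frac{25}{14}\right) = \left(-8\right) \left(- \frac{8}{7}\right) = \frac{64}{7}$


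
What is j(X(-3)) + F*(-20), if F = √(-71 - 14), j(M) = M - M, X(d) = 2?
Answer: -20*I*√85 ≈ -184.39*I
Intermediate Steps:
j(M) = 0
F = I*√85 (F = √(-85) = I*√85 ≈ 9.2195*I)
j(X(-3)) + F*(-20) = 0 + (I*√85)*(-20) = 0 - 20*I*√85 = -20*I*√85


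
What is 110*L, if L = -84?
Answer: -9240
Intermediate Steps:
110*L = 110*(-84) = -9240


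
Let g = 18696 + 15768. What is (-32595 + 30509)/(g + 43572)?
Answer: -149/5574 ≈ -0.026731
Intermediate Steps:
g = 34464
(-32595 + 30509)/(g + 43572) = (-32595 + 30509)/(34464 + 43572) = -2086/78036 = -2086*1/78036 = -149/5574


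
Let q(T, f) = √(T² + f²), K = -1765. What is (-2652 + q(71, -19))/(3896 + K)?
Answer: -2652/2131 + √5402/2131 ≈ -1.2100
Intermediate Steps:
(-2652 + q(71, -19))/(3896 + K) = (-2652 + √(71² + (-19)²))/(3896 - 1765) = (-2652 + √(5041 + 361))/2131 = (-2652 + √5402)*(1/2131) = -2652/2131 + √5402/2131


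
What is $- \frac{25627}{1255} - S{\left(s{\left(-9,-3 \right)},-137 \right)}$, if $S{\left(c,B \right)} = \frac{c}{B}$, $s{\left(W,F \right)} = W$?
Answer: $- \frac{3522194}{171935} \approx -20.486$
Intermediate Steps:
$- \frac{25627}{1255} - S{\left(s{\left(-9,-3 \right)},-137 \right)} = - \frac{25627}{1255} - - \frac{9}{-137} = \left(-25627\right) \frac{1}{1255} - \left(-9\right) \left(- \frac{1}{137}\right) = - \frac{25627}{1255} - \frac{9}{137} = - \frac{3522194}{171935}$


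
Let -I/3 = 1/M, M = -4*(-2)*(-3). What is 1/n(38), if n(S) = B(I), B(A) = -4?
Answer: -1/4 ≈ -0.25000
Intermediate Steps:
M = -24 (M = 8*(-3) = -24)
I = 1/8 (I = -3/(-24) = -3*(-1/24) = 1/8 ≈ 0.12500)
n(S) = -4
1/n(38) = 1/(-4) = -1/4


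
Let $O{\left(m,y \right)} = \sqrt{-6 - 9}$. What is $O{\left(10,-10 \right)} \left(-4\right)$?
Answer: $- 4 i \sqrt{15} \approx - 15.492 i$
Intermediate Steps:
$O{\left(m,y \right)} = i \sqrt{15}$ ($O{\left(m,y \right)} = \sqrt{-15} = i \sqrt{15}$)
$O{\left(10,-10 \right)} \left(-4\right) = i \sqrt{15} \left(-4\right) = - 4 i \sqrt{15}$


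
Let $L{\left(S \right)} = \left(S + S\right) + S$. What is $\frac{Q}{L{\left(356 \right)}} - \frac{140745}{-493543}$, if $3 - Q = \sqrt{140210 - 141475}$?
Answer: $\frac{50598763}{175701308} - \frac{i \sqrt{1265}}{1068} \approx 0.28798 - 0.033302 i$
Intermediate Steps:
$Q = 3 - i \sqrt{1265}$ ($Q = 3 - \sqrt{140210 - 141475} = 3 - \sqrt{-1265} = 3 - i \sqrt{1265} \approx 3.0 - 35.567 i$)
$L{\left(S \right)} = 3 S$ ($L{\left(S \right)} = 2 S + S = 3 S$)
$\frac{Q}{L{\left(356 \right)}} - \frac{140745}{-493543} = \frac{3 - i \sqrt{1265}}{3 \cdot 356} - \frac{140745}{-493543} = \frac{3 - i \sqrt{1265}}{1068} - - \frac{140745}{493543} = \left(3 - i \sqrt{1265}\right) \frac{1}{1068} + \frac{140745}{493543} = \left(\frac{1}{356} - \frac{i \sqrt{1265}}{1068}\right) + \frac{140745}{493543} = \frac{50598763}{175701308} - \frac{i \sqrt{1265}}{1068}$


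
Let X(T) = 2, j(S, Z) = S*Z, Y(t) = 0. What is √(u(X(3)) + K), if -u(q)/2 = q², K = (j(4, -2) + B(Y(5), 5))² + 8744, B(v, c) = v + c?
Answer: √8745 ≈ 93.515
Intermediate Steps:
B(v, c) = c + v
K = 8753 (K = (4*(-2) + (5 + 0))² + 8744 = (-8 + 5)² + 8744 = (-3)² + 8744 = 9 + 8744 = 8753)
u(q) = -2*q²
√(u(X(3)) + K) = √(-2*2² + 8753) = √(-2*4 + 8753) = √(-8 + 8753) = √8745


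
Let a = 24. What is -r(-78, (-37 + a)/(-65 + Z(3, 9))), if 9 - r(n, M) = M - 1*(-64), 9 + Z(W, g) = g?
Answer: 276/5 ≈ 55.200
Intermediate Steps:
Z(W, g) = -9 + g
r(n, M) = -55 - M (r(n, M) = 9 - (M - 1*(-64)) = 9 - (M + 64) = 9 - (64 + M) = 9 + (-64 - M) = -55 - M)
-r(-78, (-37 + a)/(-65 + Z(3, 9))) = -(-55 - (-37 + 24)/(-65 + (-9 + 9))) = -(-55 - (-13)/(-65 + 0)) = -(-55 - (-13)/(-65)) = -(-55 - (-13)*(-1)/65) = -(-55 - 1*⅕) = -(-55 - ⅕) = -1*(-276/5) = 276/5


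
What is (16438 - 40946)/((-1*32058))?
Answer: 12254/16029 ≈ 0.76449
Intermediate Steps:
(16438 - 40946)/((-1*32058)) = -24508/(-32058) = -24508*(-1/32058) = 12254/16029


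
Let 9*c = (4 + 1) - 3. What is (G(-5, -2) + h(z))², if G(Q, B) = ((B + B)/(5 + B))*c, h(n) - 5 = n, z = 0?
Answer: 16129/729 ≈ 22.125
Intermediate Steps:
h(n) = 5 + n
c = 2/9 (c = ((4 + 1) - 3)/9 = (5 - 3)/9 = (⅑)*2 = 2/9 ≈ 0.22222)
G(Q, B) = 4*B/(9*(5 + B)) (G(Q, B) = ((B + B)/(5 + B))*(2/9) = ((2*B)/(5 + B))*(2/9) = (2*B/(5 + B))*(2/9) = 4*B/(9*(5 + B)))
(G(-5, -2) + h(z))² = ((4/9)*(-2)/(5 - 2) + (5 + 0))² = ((4/9)*(-2)/3 + 5)² = ((4/9)*(-2)*(⅓) + 5)² = (-8/27 + 5)² = (127/27)² = 16129/729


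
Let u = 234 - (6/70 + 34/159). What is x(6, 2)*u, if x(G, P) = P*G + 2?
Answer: 2601086/795 ≈ 3271.8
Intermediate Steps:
x(G, P) = 2 + G*P (x(G, P) = G*P + 2 = 2 + G*P)
u = 1300543/5565 (u = 234 - (6*(1/70) + 34*(1/159)) = 234 - (3/35 + 34/159) = 234 - 1*1667/5565 = 234 - 1667/5565 = 1300543/5565 ≈ 233.70)
x(6, 2)*u = (2 + 6*2)*(1300543/5565) = (2 + 12)*(1300543/5565) = 14*(1300543/5565) = 2601086/795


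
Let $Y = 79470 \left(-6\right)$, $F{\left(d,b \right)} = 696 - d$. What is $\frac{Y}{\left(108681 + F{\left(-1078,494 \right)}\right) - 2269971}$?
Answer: $\frac{119205}{539879} \approx 0.2208$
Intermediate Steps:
$Y = -476820$
$\frac{Y}{\left(108681 + F{\left(-1078,494 \right)}\right) - 2269971} = - \frac{476820}{\left(108681 + \left(696 - -1078\right)\right) - 2269971} = - \frac{476820}{\left(108681 + \left(696 + 1078\right)\right) - 2269971} = - \frac{476820}{\left(108681 + 1774\right) - 2269971} = - \frac{476820}{110455 - 2269971} = - \frac{476820}{-2159516} = \left(-476820\right) \left(- \frac{1}{2159516}\right) = \frac{119205}{539879}$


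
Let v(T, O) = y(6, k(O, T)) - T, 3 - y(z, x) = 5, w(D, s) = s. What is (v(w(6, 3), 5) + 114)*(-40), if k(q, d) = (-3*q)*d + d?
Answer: -4360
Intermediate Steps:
k(q, d) = d - 3*d*q (k(q, d) = -3*d*q + d = d - 3*d*q)
y(z, x) = -2 (y(z, x) = 3 - 1*5 = 3 - 5 = -2)
v(T, O) = -2 - T
(v(w(6, 3), 5) + 114)*(-40) = ((-2 - 1*3) + 114)*(-40) = ((-2 - 3) + 114)*(-40) = (-5 + 114)*(-40) = 109*(-40) = -4360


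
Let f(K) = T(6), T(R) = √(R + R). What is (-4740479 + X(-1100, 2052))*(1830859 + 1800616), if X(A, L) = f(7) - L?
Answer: -17222382763225 + 7262950*√3 ≈ -1.7222e+13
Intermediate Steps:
T(R) = √2*√R (T(R) = √(2*R) = √2*√R)
f(K) = 2*√3 (f(K) = √2*√6 = 2*√3)
X(A, L) = -L + 2*√3 (X(A, L) = 2*√3 - L = -L + 2*√3)
(-4740479 + X(-1100, 2052))*(1830859 + 1800616) = (-4740479 + (-1*2052 + 2*√3))*(1830859 + 1800616) = (-4740479 + (-2052 + 2*√3))*3631475 = (-4742531 + 2*√3)*3631475 = -17222382763225 + 7262950*√3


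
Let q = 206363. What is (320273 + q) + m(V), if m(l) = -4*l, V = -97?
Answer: 527024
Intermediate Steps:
(320273 + q) + m(V) = (320273 + 206363) - 4*(-97) = 526636 + 388 = 527024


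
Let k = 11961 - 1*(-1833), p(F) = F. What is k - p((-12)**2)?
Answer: 13650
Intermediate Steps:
k = 13794 (k = 11961 + 1833 = 13794)
k - p((-12)**2) = 13794 - 1*(-12)**2 = 13794 - 1*144 = 13794 - 144 = 13650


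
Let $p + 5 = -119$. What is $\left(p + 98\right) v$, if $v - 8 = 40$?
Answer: $-1248$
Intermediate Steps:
$v = 48$ ($v = 8 + 40 = 48$)
$p = -124$ ($p = -5 - 119 = -124$)
$\left(p + 98\right) v = \left(-124 + 98\right) 48 = \left(-26\right) 48 = -1248$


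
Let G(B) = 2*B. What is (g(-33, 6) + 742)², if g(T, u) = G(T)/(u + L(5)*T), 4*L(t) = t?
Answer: 1222341444/2209 ≈ 5.5335e+5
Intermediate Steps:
L(t) = t/4
g(T, u) = 2*T/(u + 5*T/4) (g(T, u) = (2*T)/(u + ((¼)*5)*T) = (2*T)/(u + 5*T/4) = 2*T/(u + 5*T/4))
(g(-33, 6) + 742)² = (8*(-33)/(4*6 + 5*(-33)) + 742)² = (8*(-33)/(24 - 165) + 742)² = (8*(-33)/(-141) + 742)² = (8*(-33)*(-1/141) + 742)² = (88/47 + 742)² = (34962/47)² = 1222341444/2209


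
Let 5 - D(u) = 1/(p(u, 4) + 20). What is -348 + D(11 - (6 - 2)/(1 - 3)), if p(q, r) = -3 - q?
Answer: -1373/4 ≈ -343.25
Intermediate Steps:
D(u) = 5 - 1/(17 - u) (D(u) = 5 - 1/((-3 - u) + 20) = 5 - 1/(17 - u))
-348 + D(11 - (6 - 2)/(1 - 3)) = -348 + (-84 + 5*(11 - (6 - 2)/(1 - 3)))/(-17 + (11 - (6 - 2)/(1 - 3))) = -348 + (-84 + 5*(11 - 4/(-2)))/(-17 + (11 - 4/(-2))) = -348 + (-84 + 5*(11 - 4*(-1)/2))/(-17 + (11 - 4*(-1)/2)) = -348 + (-84 + 5*(11 - 1*(-2)))/(-17 + (11 - 1*(-2))) = -348 + (-84 + 5*(11 + 2))/(-17 + (11 + 2)) = -348 + (-84 + 5*13)/(-17 + 13) = -348 + (-84 + 65)/(-4) = -348 - 1/4*(-19) = -348 + 19/4 = -1373/4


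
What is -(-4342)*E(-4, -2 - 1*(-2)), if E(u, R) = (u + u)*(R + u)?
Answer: 138944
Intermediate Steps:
E(u, R) = 2*u*(R + u) (E(u, R) = (2*u)*(R + u) = 2*u*(R + u))
-(-4342)*E(-4, -2 - 1*(-2)) = -(-4342)*2*(-4)*((-2 - 1*(-2)) - 4) = -(-4342)*2*(-4)*((-2 + 2) - 4) = -(-4342)*2*(-4)*(0 - 4) = -(-4342)*2*(-4)*(-4) = -(-4342)*32 = -1*(-138944) = 138944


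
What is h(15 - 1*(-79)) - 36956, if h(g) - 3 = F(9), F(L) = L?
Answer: -36944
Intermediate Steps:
h(g) = 12 (h(g) = 3 + 9 = 12)
h(15 - 1*(-79)) - 36956 = 12 - 36956 = -36944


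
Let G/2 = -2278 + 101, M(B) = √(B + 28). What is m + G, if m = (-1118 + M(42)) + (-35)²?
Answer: -4247 + √70 ≈ -4238.6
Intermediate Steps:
M(B) = √(28 + B)
G = -4354 (G = 2*(-2278 + 101) = 2*(-2177) = -4354)
m = 107 + √70 (m = (-1118 + √(28 + 42)) + (-35)² = (-1118 + √70) + 1225 = 107 + √70 ≈ 115.37)
m + G = (107 + √70) - 4354 = -4247 + √70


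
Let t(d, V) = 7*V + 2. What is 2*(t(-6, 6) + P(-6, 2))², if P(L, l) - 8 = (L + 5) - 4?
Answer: 4418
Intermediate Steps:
t(d, V) = 2 + 7*V
P(L, l) = 9 + L (P(L, l) = 8 + ((L + 5) - 4) = 8 + ((5 + L) - 4) = 8 + (1 + L) = 9 + L)
2*(t(-6, 6) + P(-6, 2))² = 2*((2 + 7*6) + (9 - 6))² = 2*((2 + 42) + 3)² = 2*(44 + 3)² = 2*47² = 2*2209 = 4418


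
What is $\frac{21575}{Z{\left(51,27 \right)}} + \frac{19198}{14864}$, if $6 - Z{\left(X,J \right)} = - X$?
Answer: $\frac{160892543}{423624} \approx 379.8$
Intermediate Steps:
$Z{\left(X,J \right)} = 6 + X$ ($Z{\left(X,J \right)} = 6 - - X = 6 + X$)
$\frac{21575}{Z{\left(51,27 \right)}} + \frac{19198}{14864} = \frac{21575}{6 + 51} + \frac{19198}{14864} = \frac{21575}{57} + 19198 \cdot \frac{1}{14864} = 21575 \cdot \frac{1}{57} + \frac{9599}{7432} = \frac{21575}{57} + \frac{9599}{7432} = \frac{160892543}{423624}$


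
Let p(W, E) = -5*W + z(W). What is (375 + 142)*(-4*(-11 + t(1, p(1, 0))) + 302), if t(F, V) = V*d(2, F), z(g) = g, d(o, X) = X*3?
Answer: 203698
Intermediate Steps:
d(o, X) = 3*X
p(W, E) = -4*W (p(W, E) = -5*W + W = -4*W)
t(F, V) = 3*F*V (t(F, V) = V*(3*F) = 3*F*V)
(375 + 142)*(-4*(-11 + t(1, p(1, 0))) + 302) = (375 + 142)*(-4*(-11 + 3*1*(-4*1)) + 302) = 517*(-4*(-11 + 3*1*(-4)) + 302) = 517*(-4*(-11 - 12) + 302) = 517*(-4*(-23) + 302) = 517*(92 + 302) = 517*394 = 203698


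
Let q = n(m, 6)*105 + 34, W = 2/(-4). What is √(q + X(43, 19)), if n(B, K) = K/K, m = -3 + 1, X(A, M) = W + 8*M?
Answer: √1162/2 ≈ 17.044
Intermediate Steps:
W = -½ (W = 2*(-¼) = -½ ≈ -0.50000)
X(A, M) = -½ + 8*M
m = -2
n(B, K) = 1
q = 139 (q = 1*105 + 34 = 105 + 34 = 139)
√(q + X(43, 19)) = √(139 + (-½ + 8*19)) = √(139 + (-½ + 152)) = √(139 + 303/2) = √(581/2) = √1162/2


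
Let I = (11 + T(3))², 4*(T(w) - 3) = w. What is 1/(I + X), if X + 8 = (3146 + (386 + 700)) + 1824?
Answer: 16/100249 ≈ 0.00015960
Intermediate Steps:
T(w) = 3 + w/4
I = 3481/16 (I = (11 + (3 + (¼)*3))² = (11 + (3 + ¾))² = (11 + 15/4)² = (59/4)² = 3481/16 ≈ 217.56)
X = 6048 (X = -8 + ((3146 + (386 + 700)) + 1824) = -8 + ((3146 + 1086) + 1824) = -8 + (4232 + 1824) = -8 + 6056 = 6048)
1/(I + X) = 1/(3481/16 + 6048) = 1/(100249/16) = 16/100249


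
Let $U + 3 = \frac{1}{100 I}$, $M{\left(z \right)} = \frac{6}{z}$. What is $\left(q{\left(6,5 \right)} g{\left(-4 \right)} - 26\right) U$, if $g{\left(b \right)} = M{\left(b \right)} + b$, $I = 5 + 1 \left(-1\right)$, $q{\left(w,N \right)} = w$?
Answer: $\frac{70741}{400} \approx 176.85$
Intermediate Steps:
$I = 4$ ($I = 5 - 1 = 4$)
$g{\left(b \right)} = b + \frac{6}{b}$ ($g{\left(b \right)} = \frac{6}{b} + b = b + \frac{6}{b}$)
$U = - \frac{1199}{400}$ ($U = -3 + \frac{1}{100 \cdot 4} = -3 + \frac{1}{100} \cdot \frac{1}{4} = -3 + \frac{1}{400} = - \frac{1199}{400} \approx -2.9975$)
$\left(q{\left(6,5 \right)} g{\left(-4 \right)} - 26\right) U = \left(6 \left(-4 + \frac{6}{-4}\right) - 26\right) \left(- \frac{1199}{400}\right) = \left(6 \left(-4 + 6 \left(- \frac{1}{4}\right)\right) - 26\right) \left(- \frac{1199}{400}\right) = \left(6 \left(-4 - \frac{3}{2}\right) - 26\right) \left(- \frac{1199}{400}\right) = \left(6 \left(- \frac{11}{2}\right) - 26\right) \left(- \frac{1199}{400}\right) = \left(-33 - 26\right) \left(- \frac{1199}{400}\right) = \left(-59\right) \left(- \frac{1199}{400}\right) = \frac{70741}{400}$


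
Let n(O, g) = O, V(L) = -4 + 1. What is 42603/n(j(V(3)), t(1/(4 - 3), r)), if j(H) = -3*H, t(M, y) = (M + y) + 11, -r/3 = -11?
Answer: 14201/3 ≈ 4733.7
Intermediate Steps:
r = 33 (r = -3*(-11) = 33)
V(L) = -3
t(M, y) = 11 + M + y
42603/n(j(V(3)), t(1/(4 - 3), r)) = 42603/((-3*(-3))) = 42603/9 = 42603*(⅑) = 14201/3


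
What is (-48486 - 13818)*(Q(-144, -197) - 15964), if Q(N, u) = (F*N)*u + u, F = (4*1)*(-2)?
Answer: 15146413920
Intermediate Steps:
F = -8 (F = 4*(-2) = -8)
Q(N, u) = u - 8*N*u (Q(N, u) = (-8*N)*u + u = -8*N*u + u = u - 8*N*u)
(-48486 - 13818)*(Q(-144, -197) - 15964) = (-48486 - 13818)*(-197*(1 - 8*(-144)) - 15964) = -62304*(-197*(1 + 1152) - 15964) = -62304*(-197*1153 - 15964) = -62304*(-227141 - 15964) = -62304*(-243105) = 15146413920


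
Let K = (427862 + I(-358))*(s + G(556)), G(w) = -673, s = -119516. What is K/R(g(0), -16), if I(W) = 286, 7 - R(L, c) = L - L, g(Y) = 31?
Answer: -7351239996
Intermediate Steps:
R(L, c) = 7 (R(L, c) = 7 - (L - L) = 7 - 1*0 = 7 + 0 = 7)
K = -51458679972 (K = (427862 + 286)*(-119516 - 673) = 428148*(-120189) = -51458679972)
K/R(g(0), -16) = -51458679972/7 = -51458679972*1/7 = -7351239996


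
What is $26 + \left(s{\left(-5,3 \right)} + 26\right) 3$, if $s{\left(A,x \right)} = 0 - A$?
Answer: $119$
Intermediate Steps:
$s{\left(A,x \right)} = - A$
$26 + \left(s{\left(-5,3 \right)} + 26\right) 3 = 26 + \left(\left(-1\right) \left(-5\right) + 26\right) 3 = 26 + \left(5 + 26\right) 3 = 26 + 31 \cdot 3 = 26 + 93 = 119$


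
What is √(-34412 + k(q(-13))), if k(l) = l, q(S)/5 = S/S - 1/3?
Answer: I*√309678/3 ≈ 185.5*I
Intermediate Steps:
q(S) = 10/3 (q(S) = 5*(S/S - 1/3) = 5*(1 - 1*⅓) = 5*(1 - ⅓) = 5*(⅔) = 10/3)
√(-34412 + k(q(-13))) = √(-34412 + 10/3) = √(-103226/3) = I*√309678/3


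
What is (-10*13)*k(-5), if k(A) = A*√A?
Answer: 650*I*√5 ≈ 1453.4*I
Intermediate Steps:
k(A) = A^(3/2)
(-10*13)*k(-5) = (-10*13)*(-5)^(3/2) = -(-650)*I*√5 = 650*I*√5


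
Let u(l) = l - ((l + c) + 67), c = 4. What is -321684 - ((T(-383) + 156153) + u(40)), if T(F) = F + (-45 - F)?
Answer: -477721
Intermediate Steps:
T(F) = -45
u(l) = -71 (u(l) = l - ((l + 4) + 67) = l - ((4 + l) + 67) = l - (71 + l) = l + (-71 - l) = -71)
-321684 - ((T(-383) + 156153) + u(40)) = -321684 - ((-45 + 156153) - 71) = -321684 - (156108 - 71) = -321684 - 1*156037 = -321684 - 156037 = -477721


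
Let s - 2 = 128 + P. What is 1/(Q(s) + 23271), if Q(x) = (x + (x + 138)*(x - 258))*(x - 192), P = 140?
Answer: 1/426219 ≈ 2.3462e-6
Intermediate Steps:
s = 270 (s = 2 + (128 + 140) = 2 + 268 = 270)
Q(x) = (-192 + x)*(x + (-258 + x)*(138 + x)) (Q(x) = (x + (138 + x)*(-258 + x))*(-192 + x) = (x + (-258 + x)*(138 + x))*(-192 + x) = (-192 + x)*(x + (-258 + x)*(138 + x)))
1/(Q(s) + 23271) = 1/((6835968 + 270³ - 12756*270 - 311*270²) + 23271) = 1/((6835968 + 19683000 - 3444120 - 311*72900) + 23271) = 1/((6835968 + 19683000 - 3444120 - 22671900) + 23271) = 1/(402948 + 23271) = 1/426219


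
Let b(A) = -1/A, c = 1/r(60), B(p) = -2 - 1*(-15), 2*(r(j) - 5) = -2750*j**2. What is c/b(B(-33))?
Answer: 13/4949995 ≈ 2.6263e-6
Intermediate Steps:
r(j) = 5 - 1375*j**2 (r(j) = 5 + (-2750*j**2)/2 = 5 - 1375*j**2)
B(p) = 13 (B(p) = -2 + 15 = 13)
c = -1/4949995 (c = 1/(5 - 1375*60**2) = 1/(5 - 1375*3600) = 1/(5 - 4950000) = 1/(-4949995) = -1/4949995 ≈ -2.0202e-7)
c/b(B(-33)) = -1/(4949995*((-1/13))) = -1/(4949995*((-1*1/13))) = -1/(4949995*(-1/13)) = -1/4949995*(-13) = 13/4949995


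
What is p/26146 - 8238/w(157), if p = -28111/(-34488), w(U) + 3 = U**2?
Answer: -3713851646659/11111935585104 ≈ -0.33422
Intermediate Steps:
w(U) = -3 + U**2
p = 28111/34488 (p = -28111*(-1/34488) = 28111/34488 ≈ 0.81509)
p/26146 - 8238/w(157) = (28111/34488)/26146 - 8238/(-3 + 157**2) = (28111/34488)*(1/26146) - 8238/(-3 + 24649) = 28111/901723248 - 8238/24646 = 28111/901723248 - 8238*1/24646 = 28111/901723248 - 4119/12323 = -3713851646659/11111935585104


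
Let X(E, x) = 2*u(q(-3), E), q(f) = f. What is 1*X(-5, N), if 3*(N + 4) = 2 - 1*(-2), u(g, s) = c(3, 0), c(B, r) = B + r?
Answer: 6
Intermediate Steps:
u(g, s) = 3 (u(g, s) = 3 + 0 = 3)
N = -8/3 (N = -4 + (2 - 1*(-2))/3 = -4 + (2 + 2)/3 = -4 + (1/3)*4 = -4 + 4/3 = -8/3 ≈ -2.6667)
X(E, x) = 6 (X(E, x) = 2*3 = 6)
1*X(-5, N) = 1*6 = 6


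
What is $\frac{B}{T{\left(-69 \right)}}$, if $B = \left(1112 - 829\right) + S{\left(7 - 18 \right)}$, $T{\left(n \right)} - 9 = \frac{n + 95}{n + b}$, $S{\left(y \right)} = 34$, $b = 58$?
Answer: $\frac{3487}{73} \approx 47.767$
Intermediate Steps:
$T{\left(n \right)} = 9 + \frac{95 + n}{58 + n}$ ($T{\left(n \right)} = 9 + \frac{n + 95}{n + 58} = 9 + \frac{95 + n}{58 + n}$)
$B = 317$ ($B = \left(1112 - 829\right) + 34 = 283 + 34 = 317$)
$\frac{B}{T{\left(-69 \right)}} = \frac{317}{\frac{1}{58 - 69} \left(617 + 10 \left(-69\right)\right)} = \frac{317}{\frac{1}{-11} \left(617 - 690\right)} = \frac{317}{\left(- \frac{1}{11}\right) \left(-73\right)} = \frac{317}{\frac{73}{11}} = 317 \cdot \frac{11}{73} = \frac{3487}{73}$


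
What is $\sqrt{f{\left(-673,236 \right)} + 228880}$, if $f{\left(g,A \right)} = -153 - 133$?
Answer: $\sqrt{228594} \approx 478.12$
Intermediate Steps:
$f{\left(g,A \right)} = -286$
$\sqrt{f{\left(-673,236 \right)} + 228880} = \sqrt{-286 + 228880} = \sqrt{228594}$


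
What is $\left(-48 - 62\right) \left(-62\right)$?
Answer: $6820$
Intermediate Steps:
$\left(-48 - 62\right) \left(-62\right) = \left(-110\right) \left(-62\right) = 6820$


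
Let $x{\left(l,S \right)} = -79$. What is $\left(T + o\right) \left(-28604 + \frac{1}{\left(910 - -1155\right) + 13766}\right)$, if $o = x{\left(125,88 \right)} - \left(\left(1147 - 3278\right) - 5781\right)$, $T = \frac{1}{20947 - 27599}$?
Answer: $- \frac{23594755213356145}{105307812} \approx -2.2406 \cdot 10^{8}$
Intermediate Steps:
$T = - \frac{1}{6652}$ ($T = \frac{1}{-6652} = - \frac{1}{6652} \approx -0.00015033$)
$o = 7833$ ($o = -79 - \left(\left(1147 - 3278\right) - 5781\right) = -79 - \left(-2131 - 5781\right) = -79 - -7912 = -79 + 7912 = 7833$)
$\left(T + o\right) \left(-28604 + \frac{1}{\left(910 - -1155\right) + 13766}\right) = \left(- \frac{1}{6652} + 7833\right) \left(-28604 + \frac{1}{\left(910 - -1155\right) + 13766}\right) = \frac{52105115 \left(-28604 + \frac{1}{\left(910 + 1155\right) + 13766}\right)}{6652} = \frac{52105115 \left(-28604 + \frac{1}{2065 + 13766}\right)}{6652} = \frac{52105115 \left(-28604 + \frac{1}{15831}\right)}{6652} = \frac{52105115}{6652} \left(- \frac{452829923}{15831}\right) = - \frac{23594755213356145}{105307812}$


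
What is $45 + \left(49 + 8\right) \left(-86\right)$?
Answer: $-4857$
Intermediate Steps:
$45 + \left(49 + 8\right) \left(-86\right) = 45 + 57 \left(-86\right) = 45 - 4902 = -4857$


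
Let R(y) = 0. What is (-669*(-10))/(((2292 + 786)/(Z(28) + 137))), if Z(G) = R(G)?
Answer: 152755/513 ≈ 297.77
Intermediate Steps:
Z(G) = 0
(-669*(-10))/(((2292 + 786)/(Z(28) + 137))) = (-669*(-10))/(((2292 + 786)/(0 + 137))) = 6690/((3078/137)) = 6690/((3078*(1/137))) = 6690/(3078/137) = 6690*(137/3078) = 152755/513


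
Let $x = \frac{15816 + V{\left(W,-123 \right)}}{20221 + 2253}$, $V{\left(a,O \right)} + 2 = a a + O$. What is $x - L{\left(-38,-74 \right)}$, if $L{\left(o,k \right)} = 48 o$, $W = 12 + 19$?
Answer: $\frac{20504614}{11237} \approx 1824.7$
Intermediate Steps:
$W = 31$
$V{\left(a,O \right)} = -2 + O + a^{2}$ ($V{\left(a,O \right)} = -2 + \left(a a + O\right) = -2 + \left(a^{2} + O\right) = -2 + \left(O + a^{2}\right) = -2 + O + a^{2}$)
$x = \frac{8326}{11237}$ ($x = \frac{15816 - \left(125 - 961\right)}{20221 + 2253} = \frac{15816 - -836}{22474} = \left(15816 + 836\right) \frac{1}{22474} = 16652 \cdot \frac{1}{22474} = \frac{8326}{11237} \approx 0.74094$)
$x - L{\left(-38,-74 \right)} = \frac{8326}{11237} - 48 \left(-38\right) = \frac{8326}{11237} - -1824 = \frac{8326}{11237} + 1824 = \frac{20504614}{11237}$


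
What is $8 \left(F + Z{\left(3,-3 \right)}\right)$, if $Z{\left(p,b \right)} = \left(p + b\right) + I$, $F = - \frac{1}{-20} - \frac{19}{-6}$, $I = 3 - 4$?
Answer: $\frac{266}{15} \approx 17.733$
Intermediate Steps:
$I = -1$
$F = \frac{193}{60}$ ($F = \left(-1\right) \left(- \frac{1}{20}\right) - - \frac{19}{6} = \frac{1}{20} + \frac{19}{6} = \frac{193}{60} \approx 3.2167$)
$Z{\left(p,b \right)} = -1 + b + p$ ($Z{\left(p,b \right)} = \left(p + b\right) - 1 = \left(b + p\right) - 1 = -1 + b + p$)
$8 \left(F + Z{\left(3,-3 \right)}\right) = 8 \left(\frac{193}{60} - 1\right) = 8 \cdot \frac{133}{60} = \frac{266}{15}$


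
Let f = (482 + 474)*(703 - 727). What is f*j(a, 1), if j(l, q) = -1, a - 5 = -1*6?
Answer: 22944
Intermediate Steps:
a = -1 (a = 5 - 1*6 = 5 - 6 = -1)
f = -22944 (f = 956*(-24) = -22944)
f*j(a, 1) = -22944*(-1) = 22944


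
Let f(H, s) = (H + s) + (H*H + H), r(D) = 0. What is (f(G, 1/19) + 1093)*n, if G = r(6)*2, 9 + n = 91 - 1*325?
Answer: -5046624/19 ≈ -2.6561e+5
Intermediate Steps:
n = -243 (n = -9 + (91 - 1*325) = -9 + (91 - 325) = -9 - 234 = -243)
G = 0 (G = 0*2 = 0)
f(H, s) = s + H**2 + 2*H (f(H, s) = (H + s) + (H**2 + H) = (H + s) + (H + H**2) = s + H**2 + 2*H)
(f(G, 1/19) + 1093)*n = ((1/19 + 0**2 + 2*0) + 1093)*(-243) = ((1/19 + 0 + 0) + 1093)*(-243) = (1/19 + 1093)*(-243) = (20768/19)*(-243) = -5046624/19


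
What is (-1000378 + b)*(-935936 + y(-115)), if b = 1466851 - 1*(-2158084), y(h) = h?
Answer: -2456719204407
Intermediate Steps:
b = 3624935 (b = 1466851 + 2158084 = 3624935)
(-1000378 + b)*(-935936 + y(-115)) = (-1000378 + 3624935)*(-935936 - 115) = 2624557*(-936051) = -2456719204407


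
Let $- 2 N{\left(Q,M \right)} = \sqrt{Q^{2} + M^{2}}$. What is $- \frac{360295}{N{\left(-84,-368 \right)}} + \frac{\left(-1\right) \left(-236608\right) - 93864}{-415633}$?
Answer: $- \frac{142744}{415633} + \frac{5543 \sqrt{8905}}{274} \approx 1908.7$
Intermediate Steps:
$N{\left(Q,M \right)} = - \frac{\sqrt{M^{2} + Q^{2}}}{2}$ ($N{\left(Q,M \right)} = - \frac{\sqrt{Q^{2} + M^{2}}}{2} = - \frac{\sqrt{M^{2} + Q^{2}}}{2}$)
$- \frac{360295}{N{\left(-84,-368 \right)}} + \frac{\left(-1\right) \left(-236608\right) - 93864}{-415633} = - \frac{360295}{\left(- \frac{1}{2}\right) \sqrt{\left(-368\right)^{2} + \left(-84\right)^{2}}} + \frac{\left(-1\right) \left(-236608\right) - 93864}{-415633} = - \frac{360295}{\left(- \frac{1}{2}\right) \sqrt{135424 + 7056}} + \left(236608 - 93864\right) \left(- \frac{1}{415633}\right) = - \frac{360295}{\left(- \frac{1}{2}\right) \sqrt{142480}} + 142744 \left(- \frac{1}{415633}\right) = - \frac{360295}{\left(- \frac{1}{2}\right) 4 \sqrt{8905}} - \frac{142744}{415633} = - \frac{360295}{\left(-2\right) \sqrt{8905}} - \frac{142744}{415633} = - 360295 \left(- \frac{\sqrt{8905}}{17810}\right) - \frac{142744}{415633} = \frac{5543 \sqrt{8905}}{274} - \frac{142744}{415633} = - \frac{142744}{415633} + \frac{5543 \sqrt{8905}}{274}$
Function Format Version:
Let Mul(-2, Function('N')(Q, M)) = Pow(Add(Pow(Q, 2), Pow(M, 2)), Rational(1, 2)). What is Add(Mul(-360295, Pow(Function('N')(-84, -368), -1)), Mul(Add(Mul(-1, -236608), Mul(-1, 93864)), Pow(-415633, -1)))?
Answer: Add(Rational(-142744, 415633), Mul(Rational(5543, 274), Pow(8905, Rational(1, 2)))) ≈ 1908.7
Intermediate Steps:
Function('N')(Q, M) = Mul(Rational(-1, 2), Pow(Add(Pow(M, 2), Pow(Q, 2)), Rational(1, 2))) (Function('N')(Q, M) = Mul(Rational(-1, 2), Pow(Add(Pow(Q, 2), Pow(M, 2)), Rational(1, 2))) = Mul(Rational(-1, 2), Pow(Add(Pow(M, 2), Pow(Q, 2)), Rational(1, 2))))
Add(Mul(-360295, Pow(Function('N')(-84, -368), -1)), Mul(Add(Mul(-1, -236608), Mul(-1, 93864)), Pow(-415633, -1))) = Add(Mul(-360295, Pow(Mul(Rational(-1, 2), Pow(Add(Pow(-368, 2), Pow(-84, 2)), Rational(1, 2))), -1)), Mul(Add(Mul(-1, -236608), Mul(-1, 93864)), Pow(-415633, -1))) = Add(Mul(-360295, Pow(Mul(Rational(-1, 2), Pow(Add(135424, 7056), Rational(1, 2))), -1)), Mul(Add(236608, -93864), Rational(-1, 415633))) = Add(Mul(-360295, Pow(Mul(Rational(-1, 2), Pow(142480, Rational(1, 2))), -1)), Mul(142744, Rational(-1, 415633))) = Add(Mul(-360295, Pow(Mul(Rational(-1, 2), Mul(4, Pow(8905, Rational(1, 2)))), -1)), Rational(-142744, 415633)) = Add(Mul(-360295, Pow(Mul(-2, Pow(8905, Rational(1, 2))), -1)), Rational(-142744, 415633)) = Add(Mul(-360295, Mul(Rational(-1, 17810), Pow(8905, Rational(1, 2)))), Rational(-142744, 415633)) = Add(Mul(Rational(5543, 274), Pow(8905, Rational(1, 2))), Rational(-142744, 415633)) = Add(Rational(-142744, 415633), Mul(Rational(5543, 274), Pow(8905, Rational(1, 2))))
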